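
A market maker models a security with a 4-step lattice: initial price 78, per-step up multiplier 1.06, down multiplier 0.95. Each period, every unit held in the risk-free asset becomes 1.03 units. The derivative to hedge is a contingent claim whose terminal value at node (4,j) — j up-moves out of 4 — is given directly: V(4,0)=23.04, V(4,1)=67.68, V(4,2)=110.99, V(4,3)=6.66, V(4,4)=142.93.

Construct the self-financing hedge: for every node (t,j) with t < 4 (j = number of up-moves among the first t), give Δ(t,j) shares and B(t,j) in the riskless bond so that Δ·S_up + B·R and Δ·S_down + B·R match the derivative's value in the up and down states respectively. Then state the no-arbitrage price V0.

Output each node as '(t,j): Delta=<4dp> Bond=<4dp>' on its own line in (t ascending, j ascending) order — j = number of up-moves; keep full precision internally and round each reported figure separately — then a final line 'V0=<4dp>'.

(0,0): Delta=1.6216 Bond=-61.5384
(1,0): Delta=-4.0106 Bond=353.9684
(1,1): Delta=3.5146 Bond=-219.8919
(2,0): Delta=5.4757 Bond=-303.2030
(2,1): Delta=-7.1989 Bond=615.0089
(2,2): Delta=7.1152 Bond=-542.0503
(3,0): Delta=6.0683 Bond=-351.9294
(3,1): Delta=5.2765 Bond=-297.4378
(3,2): Delta=-11.3916 Bond=982.5455
(3,3): Delta=13.3351 Bond=-1136.1333
V0=64.9500

Under the risk-neutral measure, an up-move has probability p* = (R−d)/(u−d) = 0.7273 and values discount at R = 1.03.
Payoff layer (t=4): V(4,0)=23.0400, V(4,1)=67.6800, V(4,2)=110.9900, V(4,3)=6.6600, V(4,4)=142.9300
(3,0): S=66.8752. Δ = (V_up−V_dn)/(S_up−S_dn) = (67.6800−23.0400)/(70.8878−63.5315) = 6.0683. V = [p*·67.6800 + (1−p*)·23.0400]/1.03 = 53.8888. B = V − Δ·S = -351.9294.
(3,1): S=74.6187. Δ = (V_up−V_dn)/(S_up−S_dn) = (110.9900−67.6800)/(79.0958−70.8878) = 5.2765. V = [p*·110.9900 + (1−p*)·67.6800]/1.03 = 96.2895. B = V − Δ·S = -297.4378.
(3,2): S=83.2588. Δ = (V_up−V_dn)/(S_up−S_dn) = (6.6600−110.9900)/(88.2543−79.0958) = -11.3916. V = [p*·6.6600 + (1−p*)·110.9900]/1.03 = 34.0909. B = V − Δ·S = 982.5455.
(3,3): S=92.8992. Δ = (V_up−V_dn)/(S_up−S_dn) = (142.9300−6.6600)/(98.4732−88.2543) = 13.3351. V = [p*·142.9300 + (1−p*)·6.6600]/1.03 = 102.6849. B = V − Δ·S = -1136.1333.
(2,0): S=70.3950. Δ = (V_up−V_dn)/(S_up−S_dn) = (96.2895−53.8888)/(74.6187−66.8752) = 5.4757. V = [p*·96.2895 + (1−p*)·53.8888]/1.03 = 82.2579. B = V − Δ·S = -303.2030.
(2,1): S=78.5460. Δ = (V_up−V_dn)/(S_up−S_dn) = (34.0909−96.2895)/(83.2588−74.6187) = -7.1989. V = [p*·34.0909 + (1−p*)·96.2895]/1.03 = 49.5671. B = V − Δ·S = 615.0089.
(2,2): S=87.6408. Δ = (V_up−V_dn)/(S_up−S_dn) = (102.6849−34.0909)/(92.8992−83.2588) = 7.1152. V = [p*·102.6849 + (1−p*)·34.0909]/1.03 = 81.5315. B = V − Δ·S = -542.0503.
(1,0): S=74.1000. Δ = (V_up−V_dn)/(S_up−S_dn) = (49.5671−82.2579)/(78.5460−70.3950) = -4.0106. V = [p*·49.5671 + (1−p*)·82.2579]/1.03 = 56.7794. B = V − Δ·S = 353.9684.
(1,1): S=82.6800. Δ = (V_up−V_dn)/(S_up−S_dn) = (81.5315−49.5671)/(87.6408−78.5460) = 3.5146. V = [p*·81.5315 + (1−p*)·49.5671]/1.03 = 70.6932. B = V − Δ·S = -219.8919.
(0,0): S=78.0000. Δ = (V_up−V_dn)/(S_up−S_dn) = (70.6932−56.7794)/(82.6800−74.1000) = 1.6216. V = [p*·70.6932 + (1−p*)·56.7794]/1.03 = 64.9500. B = V − Δ·S = -61.5384.
The time-0 hedge costs 64.9500, which is the no-arbitrage price.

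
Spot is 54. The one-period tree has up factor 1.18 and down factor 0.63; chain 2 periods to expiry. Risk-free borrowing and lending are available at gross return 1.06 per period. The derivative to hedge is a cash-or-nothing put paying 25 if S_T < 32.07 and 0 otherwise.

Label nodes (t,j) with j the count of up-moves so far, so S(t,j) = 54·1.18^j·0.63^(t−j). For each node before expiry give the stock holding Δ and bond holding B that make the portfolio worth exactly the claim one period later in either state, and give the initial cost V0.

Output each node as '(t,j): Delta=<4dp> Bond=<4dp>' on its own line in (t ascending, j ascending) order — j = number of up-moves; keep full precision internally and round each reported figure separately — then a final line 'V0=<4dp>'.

No-arbitrage ⇒ martingale measure with p* = (R−d)/(u−d) = 0.7818.
Payoff layer (t=2): V(2,0)=25.0000, V(2,1)=0.0000, V(2,2)=0.0000
(1,0): S=34.0200. Δ = (V_up−V_dn)/(S_up−S_dn) = (0.0000−25.0000)/(40.1436−21.4326) = -1.3361. V = [p*·0.0000 + (1−p*)·25.0000]/1.06 = 5.1458. B = V − Δ·S = 50.6003.
(1,1): S=63.7200. Δ = (V_up−V_dn)/(S_up−S_dn) = (0.0000−0.0000)/(75.1896−40.1436) = 0.0000. V = [p*·0.0000 + (1−p*)·0.0000]/1.06 = 0.0000. B = V − Δ·S = 0.0000.
(0,0): S=54.0000. Δ = (V_up−V_dn)/(S_up−S_dn) = (0.0000−5.1458)/(63.7200−34.0200) = -0.1733. V = [p*·0.0000 + (1−p*)·5.1458]/1.06 = 1.0592. B = V − Δ·S = 10.4152.
Each (Δ,B) replicates both successor values, so the strategy is self-financing and V0 is arbitrage-free.

(0,0): Delta=-0.1733 Bond=10.4152
(1,0): Delta=-1.3361 Bond=50.6003
(1,1): Delta=0.0000 Bond=0.0000
V0=1.0592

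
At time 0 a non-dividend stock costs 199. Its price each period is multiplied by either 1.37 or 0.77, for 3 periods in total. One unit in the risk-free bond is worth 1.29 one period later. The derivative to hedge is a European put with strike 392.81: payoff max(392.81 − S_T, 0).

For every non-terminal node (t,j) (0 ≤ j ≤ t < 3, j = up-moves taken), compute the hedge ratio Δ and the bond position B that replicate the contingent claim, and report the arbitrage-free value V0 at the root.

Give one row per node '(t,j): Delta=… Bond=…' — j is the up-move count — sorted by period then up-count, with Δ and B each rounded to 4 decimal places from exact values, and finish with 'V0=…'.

Under the risk-neutral measure, an up-move has probability p* = (R−d)/(u−d) = 0.8667 and values discount at R = 1.29.
Terminal payoffs: V(3,0)=301.9599, V(3,1)=231.1677, V(3,2)=105.2126, V(3,3)=0.0000
Node (2,0) S=117.9871: V=(p*·231.1677+(1−p*)·301.9599)/1.29=186.5168; Δ=(231.1677−301.9599)/(161.6423−90.8501)=-1.0000; B=V−Δ·S=304.5039
Node (2,1) S=209.9251: V=(p*·105.2126+(1−p*)·231.1677)/1.29=94.5788; Δ=(105.2126−231.1677)/(287.5974−161.6423)=-1.0000; B=V−Δ·S=304.5039
Node (2,2) S=373.5031: V=(p*·0.0000+(1−p*)·105.2126)/1.29=10.8747; Δ=(0.0000−105.2126)/(511.6992−287.5974)=-0.4695; B=V−Δ·S=186.2290
Node (1,0) S=153.2300: V=(p*·94.5788+(1−p*)·186.5168)/1.29=82.8195; Δ=(94.5788−186.5168)/(209.9251−117.9871)=-1.0000; B=V−Δ·S=236.0495
Node (1,1) S=272.6300: V=(p*·10.8747+(1−p*)·94.5788)/1.29=17.0816; Δ=(10.8747−94.5788)/(373.5031−209.9251)=-0.5117; B=V−Δ·S=156.5884
Node (0,0) S=199.0000: V=(p*·17.0816+(1−p*)·82.8195)/1.29=20.0362; Δ=(17.0816−82.8195)/(272.6300−153.2300)=-0.5506; B=V−Δ·S=129.5994
The time-0 hedge costs 20.0362, which is the no-arbitrage price.

(0,0): Delta=-0.5506 Bond=129.5994
(1,0): Delta=-1.0000 Bond=236.0495
(1,1): Delta=-0.5117 Bond=156.5884
(2,0): Delta=-1.0000 Bond=304.5039
(2,1): Delta=-1.0000 Bond=304.5039
(2,2): Delta=-0.4695 Bond=186.2290
V0=20.0362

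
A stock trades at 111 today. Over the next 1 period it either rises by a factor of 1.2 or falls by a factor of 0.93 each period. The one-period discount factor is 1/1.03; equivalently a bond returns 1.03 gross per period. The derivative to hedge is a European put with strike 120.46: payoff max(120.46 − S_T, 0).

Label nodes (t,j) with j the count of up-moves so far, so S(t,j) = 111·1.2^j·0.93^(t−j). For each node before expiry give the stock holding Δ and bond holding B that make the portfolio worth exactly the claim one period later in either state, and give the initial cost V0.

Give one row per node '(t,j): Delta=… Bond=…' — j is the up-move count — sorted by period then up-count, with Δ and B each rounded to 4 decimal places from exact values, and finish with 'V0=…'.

(0,0): Delta=-0.5749 Bond=74.3474
V0=10.5325

Since d<R<u, set p* = (R−d)/(u−d) = 0.3704; price each node as the discounted p*-expectation of its children.
Payoff layer (t=1): V(1,0)=17.2300, V(1,1)=0.0000
Node (0,0) S=111.0000: V=(p*·0.0000+(1−p*)·17.2300)/1.03=10.5325; Δ=(0.0000−17.2300)/(133.2000−103.2300)=-0.5749; B=V−Δ·S=74.3474
Self-financing check: at every node Δ·S+B equals the discounted successor values.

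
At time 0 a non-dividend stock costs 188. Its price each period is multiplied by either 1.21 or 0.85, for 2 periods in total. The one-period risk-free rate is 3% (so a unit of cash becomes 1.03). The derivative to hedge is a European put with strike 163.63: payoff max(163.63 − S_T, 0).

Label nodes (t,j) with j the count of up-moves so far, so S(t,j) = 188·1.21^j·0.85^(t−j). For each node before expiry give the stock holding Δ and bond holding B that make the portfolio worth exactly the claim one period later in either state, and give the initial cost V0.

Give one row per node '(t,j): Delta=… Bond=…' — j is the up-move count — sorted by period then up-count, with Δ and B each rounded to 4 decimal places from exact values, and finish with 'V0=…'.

Since d<R<u, set p* = (R−d)/(u−d) = 0.5000; price each node as the discounted p*-expectation of its children.
Terminal payoffs: V(2,0)=27.8000, V(2,1)=0.0000, V(2,2)=0.0000
Node (1,0) S=159.8000: V=(p*·0.0000+(1−p*)·27.8000)/1.03=13.4951; Δ=(0.0000−27.8000)/(193.3580−135.8300)=-0.4832; B=V−Δ·S=90.7174
Node (1,1) S=227.4800: V=(p*·0.0000+(1−p*)·0.0000)/1.03=0.0000; Δ=(0.0000−0.0000)/(275.2508−193.3580)=0.0000; B=V−Δ·S=0.0000
Node (0,0) S=188.0000: V=(p*·0.0000+(1−p*)·13.4951)/1.03=6.5510; Δ=(0.0000−13.4951)/(227.4800−159.8000)=-0.1994; B=V−Δ·S=44.0376
Check: Δ(0,0)·S0 + B(0,0) = 6.5510 = V0.

(0,0): Delta=-0.1994 Bond=44.0376
(1,0): Delta=-0.4832 Bond=90.7174
(1,1): Delta=0.0000 Bond=0.0000
V0=6.5510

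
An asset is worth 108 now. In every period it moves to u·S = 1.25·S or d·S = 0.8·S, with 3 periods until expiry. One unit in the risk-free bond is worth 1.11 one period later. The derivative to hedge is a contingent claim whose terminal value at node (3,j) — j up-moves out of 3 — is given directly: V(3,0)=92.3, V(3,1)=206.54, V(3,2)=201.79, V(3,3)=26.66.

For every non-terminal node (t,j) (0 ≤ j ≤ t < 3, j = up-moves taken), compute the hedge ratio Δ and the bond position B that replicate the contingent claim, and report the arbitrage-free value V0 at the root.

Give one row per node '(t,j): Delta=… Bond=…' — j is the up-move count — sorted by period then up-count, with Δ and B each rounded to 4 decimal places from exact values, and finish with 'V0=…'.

(0,0): Delta=-1.2373 Bond=237.5961
(1,0): Delta=0.7477 Bond=92.2258
(1,1): Delta=-1.8110 Bond=341.1859
(2,0): Delta=3.6728 Bond=-99.8138
(2,1): Delta=-0.0977 Bond=193.6797
(2,2): Delta=-2.3062 Bond=462.2813
V0=103.9673

Under the risk-neutral measure, an up-move has probability p* = (R−d)/(u−d) = 0.6889 and values discount at R = 1.11.
At expiry t=3: V(3,0)=92.3000, V(3,1)=206.5400, V(3,2)=201.7900, V(3,3)=26.6600
(2,0): S=69.1200. Δ = (V_up−V_dn)/(S_up−S_dn) = (206.5400−92.3000)/(86.4000−55.2960) = 3.6728. V = [p*·206.5400 + (1−p*)·92.3000]/1.11 = 154.0529. B = V − Δ·S = -99.8138.
(2,1): S=108.0000. Δ = (V_up−V_dn)/(S_up−S_dn) = (201.7900−206.5400)/(135.0000−86.4000) = -0.0977. V = [p*·201.7900 + (1−p*)·206.5400]/1.11 = 183.1241. B = V − Δ·S = 193.6797.
(2,2): S=168.7500. Δ = (V_up−V_dn)/(S_up−S_dn) = (26.6600−201.7900)/(210.9375−135.0000) = -2.3062. V = [p*·26.6600 + (1−p*)·201.7900]/1.11 = 73.1035. B = V − Δ·S = 462.2813.
(1,0): S=86.4000. Δ = (V_up−V_dn)/(S_up−S_dn) = (183.1241−154.0529)/(108.0000−69.1200) = 0.7477. V = [p*·183.1241 + (1−p*)·154.0529]/1.11 = 156.8286. B = V − Δ·S = 92.2258.
(1,1): S=135.0000. Δ = (V_up−V_dn)/(S_up−S_dn) = (73.1035−183.1241)/(168.7500−108.0000) = -1.8110. V = [p*·73.1035 + (1−p*)·183.1241]/1.11 = 96.6956. B = V − Δ·S = 341.1859.
(0,0): S=108.0000. Δ = (V_up−V_dn)/(S_up−S_dn) = (96.6956−156.8286)/(135.0000−86.4000) = -1.2373. V = [p*·96.6956 + (1−p*)·156.8286]/1.11 = 103.9673. B = V − Δ·S = 237.5961.
Check: Δ(0,0)·S0 + B(0,0) = 103.9673 = V0.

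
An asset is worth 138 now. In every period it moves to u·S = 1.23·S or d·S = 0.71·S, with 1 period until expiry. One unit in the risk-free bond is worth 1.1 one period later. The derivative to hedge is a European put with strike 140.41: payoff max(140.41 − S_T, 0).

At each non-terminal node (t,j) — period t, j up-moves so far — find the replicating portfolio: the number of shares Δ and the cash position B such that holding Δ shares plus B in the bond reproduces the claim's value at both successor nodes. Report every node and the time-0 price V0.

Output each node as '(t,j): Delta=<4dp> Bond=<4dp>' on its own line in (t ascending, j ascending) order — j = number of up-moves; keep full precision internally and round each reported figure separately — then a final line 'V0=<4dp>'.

The replicating-portfolio and risk-neutral prices coincide; use p* = (1.1−0.71)/(1.23−0.71) = 0.7500 for the latter.
Terminal values V(1,·): V(1,0)=42.4300, V(1,1)=0.0000
(0,0): S=138.0000. Δ = (V_up−V_dn)/(S_up−S_dn) = (0.0000−42.4300)/(169.7400−97.9800) = -0.5913. V = [p*·0.0000 + (1−p*)·42.4300]/1.1 = 9.6432. B = V − Δ·S = 91.2393.
Each (Δ,B) replicates both successor values, so the strategy is self-financing and V0 is arbitrage-free.

(0,0): Delta=-0.5913 Bond=91.2393
V0=9.6432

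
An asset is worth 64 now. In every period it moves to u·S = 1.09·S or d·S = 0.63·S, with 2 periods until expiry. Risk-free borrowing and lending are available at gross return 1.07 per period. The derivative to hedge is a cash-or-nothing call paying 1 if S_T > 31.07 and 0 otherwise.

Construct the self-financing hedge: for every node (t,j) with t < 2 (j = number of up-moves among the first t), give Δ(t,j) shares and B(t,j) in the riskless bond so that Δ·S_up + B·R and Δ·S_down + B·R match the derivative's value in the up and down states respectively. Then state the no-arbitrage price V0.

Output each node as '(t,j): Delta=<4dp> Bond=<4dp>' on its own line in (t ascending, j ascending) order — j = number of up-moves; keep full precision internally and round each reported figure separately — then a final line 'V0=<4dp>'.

Under the risk-neutral measure, an up-move has probability p* = (R−d)/(u−d) = 0.9565 and values discount at R = 1.07.
At expiry t=2: V(2,0)=0.0000, V(2,1)=1.0000, V(2,2)=1.0000
(1,0): S=40.3200. Δ = (V_up−V_dn)/(S_up−S_dn) = (1.0000−0.0000)/(43.9488−25.4016) = 0.0539. V = [p*·1.0000 + (1−p*)·0.0000]/1.07 = 0.8939. B = V − Δ·S = -1.2800.
(1,1): S=69.7600. Δ = (V_up−V_dn)/(S_up−S_dn) = (1.0000−1.0000)/(76.0384−43.9488) = 0.0000. V = [p*·1.0000 + (1−p*)·1.0000]/1.07 = 0.9346. B = V − Δ·S = 0.9346.
(0,0): S=64.0000. Δ = (V_up−V_dn)/(S_up−S_dn) = (0.9346−0.8939)/(69.7600−40.3200) = 0.0014. V = [p*·0.9346 + (1−p*)·0.8939]/1.07 = 0.8718. B = V − Δ·S = 0.7835.
Self-financing check: at every node Δ·S+B equals the discounted successor values.

(0,0): Delta=0.0014 Bond=0.7835
(1,0): Delta=0.0539 Bond=-1.2800
(1,1): Delta=0.0000 Bond=0.9346
V0=0.8718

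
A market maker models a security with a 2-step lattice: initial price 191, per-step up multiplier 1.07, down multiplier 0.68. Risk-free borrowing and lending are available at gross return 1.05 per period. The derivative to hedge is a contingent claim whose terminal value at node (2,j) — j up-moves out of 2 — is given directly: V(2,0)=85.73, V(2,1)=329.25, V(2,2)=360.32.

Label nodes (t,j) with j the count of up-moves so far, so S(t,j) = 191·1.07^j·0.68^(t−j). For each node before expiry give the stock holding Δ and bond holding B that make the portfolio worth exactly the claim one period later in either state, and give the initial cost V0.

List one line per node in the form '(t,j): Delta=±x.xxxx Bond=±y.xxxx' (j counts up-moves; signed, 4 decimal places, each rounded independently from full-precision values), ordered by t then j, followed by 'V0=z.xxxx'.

No-arbitrage ⇒ martingale measure with p* = (R−d)/(u−d) = 0.9487.
Terminal values V(2,·): V(2,0)=85.7300, V(2,1)=329.2500, V(2,2)=360.3200
  t=1,j=0: stock 129.8800 → up 138.9716 (V=329.2500), down 88.3184 (V=85.7300). Price 301.6779; hedge Δ=4.8076, bond B=-322.7324.
  t=1,j=1: stock 204.3700 → up 218.6759 (V=360.3200), down 138.9716 (V=329.2500). Price 341.6444; hedge Δ=0.3898, bond B=261.9778.
  t=0,j=0: stock 191.0000 → up 204.3700 (V=341.6444), down 129.8800 (V=301.6779). Price 323.4237; hedge Δ=0.5365, bond B=220.9454.
Self-financing check: at every node Δ·S+B equals the discounted successor values.

(0,0): Delta=0.5365 Bond=220.9454
(1,0): Delta=4.8076 Bond=-322.7324
(1,1): Delta=0.3898 Bond=261.9778
V0=323.4237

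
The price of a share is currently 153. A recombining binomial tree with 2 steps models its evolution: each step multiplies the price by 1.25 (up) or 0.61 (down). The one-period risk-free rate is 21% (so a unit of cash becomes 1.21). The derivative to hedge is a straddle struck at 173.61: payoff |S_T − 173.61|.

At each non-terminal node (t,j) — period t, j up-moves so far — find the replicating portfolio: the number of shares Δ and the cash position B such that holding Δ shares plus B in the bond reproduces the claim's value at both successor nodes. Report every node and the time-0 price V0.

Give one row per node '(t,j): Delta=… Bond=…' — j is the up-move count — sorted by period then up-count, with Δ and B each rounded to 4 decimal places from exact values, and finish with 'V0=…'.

No-arbitrage ⇒ martingale measure with p* = (R−d)/(u−d) = 0.9375.
Terminal values V(2,·): V(2,0)=116.6787, V(2,1)=56.9475, V(2,2)=65.4525
  t=1,j=0: stock 93.3300 → up 116.6625 (V=56.9475), down 56.9313 (V=116.6787). Price 50.1493; hedge Δ=-1.0000, bond B=143.4793.
  t=1,j=1: stock 191.2500 → up 239.0625 (V=65.4525), down 116.6625 (V=56.9475). Price 53.6537; hedge Δ=0.0695, bond B=40.3646.
  t=0,j=0: stock 153.0000 → up 191.2500 (V=53.6537), down 93.3300 (V=50.1493). Price 44.1609; hedge Δ=0.0358, bond B=38.6854.
Root portfolio cost Δ·153+B reproduces V0=44.1609.

(0,0): Delta=0.0358 Bond=38.6854
(1,0): Delta=-1.0000 Bond=143.4793
(1,1): Delta=0.0695 Bond=40.3646
V0=44.1609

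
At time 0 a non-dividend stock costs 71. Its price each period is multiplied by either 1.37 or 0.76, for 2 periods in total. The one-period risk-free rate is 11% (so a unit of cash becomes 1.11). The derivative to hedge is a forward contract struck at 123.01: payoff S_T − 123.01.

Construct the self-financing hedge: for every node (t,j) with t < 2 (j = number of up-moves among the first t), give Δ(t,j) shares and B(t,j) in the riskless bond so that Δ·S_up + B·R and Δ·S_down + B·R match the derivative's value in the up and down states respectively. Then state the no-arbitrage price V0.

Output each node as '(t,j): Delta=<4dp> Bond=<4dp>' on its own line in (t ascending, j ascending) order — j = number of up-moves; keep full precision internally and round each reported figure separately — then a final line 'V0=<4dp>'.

Under the risk-neutral measure, an up-move has probability p* = (R−d)/(u−d) = 0.5738 and values discount at R = 1.11.
Terminal payoffs: V(2,0)=-82.0004, V(2,1)=-49.0848, V(2,2)=10.2499
Node (1,0) S=53.9600: V=(p*·-49.0848+(1−p*)·-82.0004)/1.11=-56.8598; Δ=(-49.0848−-82.0004)/(73.9252−41.0096)=1.0000; B=V−Δ·S=-110.8198
Node (1,1) S=97.2700: V=(p*·10.2499+(1−p*)·-49.0848)/1.11=-13.5498; Δ=(10.2499−-49.0848)/(133.2599−73.9252)=1.0000; B=V−Δ·S=-110.8198
Node (0,0) S=71.0000: V=(p*·-13.5498+(1−p*)·-56.8598)/1.11=-28.8377; Δ=(-13.5498−-56.8598)/(97.2700−53.9600)=1.0000; B=V−Δ·S=-99.8377
The time-0 hedge costs -28.8377, which is the no-arbitrage price.

(0,0): Delta=1.0000 Bond=-99.8377
(1,0): Delta=1.0000 Bond=-110.8198
(1,1): Delta=1.0000 Bond=-110.8198
V0=-28.8377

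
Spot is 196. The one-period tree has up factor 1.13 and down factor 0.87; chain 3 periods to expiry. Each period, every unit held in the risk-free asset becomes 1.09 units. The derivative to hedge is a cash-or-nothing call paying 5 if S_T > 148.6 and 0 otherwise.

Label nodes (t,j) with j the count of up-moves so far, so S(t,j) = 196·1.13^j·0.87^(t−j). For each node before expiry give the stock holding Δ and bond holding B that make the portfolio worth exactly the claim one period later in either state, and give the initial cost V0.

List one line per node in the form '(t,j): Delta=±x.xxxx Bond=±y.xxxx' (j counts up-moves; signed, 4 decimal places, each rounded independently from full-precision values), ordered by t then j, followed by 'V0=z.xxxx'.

Under the risk-neutral measure, an up-move has probability p* = (R−d)/(u−d) = 0.8462 and values discount at R = 1.09.
Terminal values V(3,·): V(3,0)=0.0000, V(3,1)=5.0000, V(3,2)=5.0000, V(3,3)=5.0000
(2,0): S=148.3524. Δ = (V_up−V_dn)/(S_up−S_dn) = (5.0000−0.0000)/(167.6382−129.0666) = 0.1296. V = [p*·5.0000 + (1−p*)·0.0000]/1.09 = 3.8814. B = V − Δ·S = -15.3493.
(2,1): S=192.6876. Δ = (V_up−V_dn)/(S_up−S_dn) = (5.0000−5.0000)/(217.7370−167.6382) = 0.0000. V = [p*·5.0000 + (1−p*)·5.0000]/1.09 = 4.5872. B = V − Δ·S = 4.5872.
(2,2): S=250.2724. Δ = (V_up−V_dn)/(S_up−S_dn) = (5.0000−5.0000)/(282.8078−217.7370) = 0.0000. V = [p*·5.0000 + (1−p*)·5.0000]/1.09 = 4.5872. B = V − Δ·S = 4.5872.
(1,0): S=170.5200. Δ = (V_up−V_dn)/(S_up−S_dn) = (4.5872−3.8814)/(192.6876−148.3524) = 0.0159. V = [p*·4.5872 + (1−p*)·3.8814]/1.09 = 4.1088. B = V − Δ·S = 1.3945.
(1,1): S=221.4800. Δ = (V_up−V_dn)/(S_up−S_dn) = (4.5872−4.5872)/(250.2724−192.6876) = 0.0000. V = [p*·4.5872 + (1−p*)·4.5872]/1.09 = 4.2084. B = V − Δ·S = 4.2084.
(0,0): S=196.0000. Δ = (V_up−V_dn)/(S_up−S_dn) = (4.2084−4.1088)/(221.4800−170.5200) = 0.0020. V = [p*·4.2084 + (1−p*)·4.1088]/1.09 = 3.8469. B = V − Δ·S = 3.4638.
Root portfolio cost Δ·196+B reproduces V0=3.8469.

(0,0): Delta=0.0020 Bond=3.4638
(1,0): Delta=0.0159 Bond=1.3945
(1,1): Delta=0.0000 Bond=4.2084
(2,0): Delta=0.1296 Bond=-15.3493
(2,1): Delta=0.0000 Bond=4.5872
(2,2): Delta=0.0000 Bond=4.5872
V0=3.8469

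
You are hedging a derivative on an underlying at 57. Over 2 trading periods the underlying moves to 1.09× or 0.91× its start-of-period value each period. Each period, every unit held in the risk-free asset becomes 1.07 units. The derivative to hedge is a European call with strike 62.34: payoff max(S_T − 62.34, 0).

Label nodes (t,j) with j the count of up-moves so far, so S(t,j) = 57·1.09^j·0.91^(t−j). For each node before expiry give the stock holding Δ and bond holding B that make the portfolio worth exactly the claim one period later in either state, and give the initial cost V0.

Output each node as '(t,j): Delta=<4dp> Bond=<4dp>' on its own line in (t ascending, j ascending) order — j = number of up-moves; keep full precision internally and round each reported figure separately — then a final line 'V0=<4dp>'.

(0,0): Delta=0.4357 Bond=-21.1236
(1,0): Delta=0.0000 Bond=0.0000
(1,1): Delta=0.4812 Bond=-25.4276
V0=3.7140

The replicating-portfolio and risk-neutral prices coincide; use p* = (1.07−0.91)/(1.09−0.91) = 0.8889 for the latter.
Terminal values V(2,·): V(2,0)=0.0000, V(2,1)=0.0000, V(2,2)=5.3817
Node (1,0) S=51.8700: V=(p*·0.0000+(1−p*)·0.0000)/1.07=0.0000; Δ=(0.0000−0.0000)/(56.5383−47.2017)=0.0000; B=V−Δ·S=0.0000
Node (1,1) S=62.1300: V=(p*·5.3817+(1−p*)·0.0000)/1.07=4.4708; Δ=(5.3817−0.0000)/(67.7217−56.5383)=0.4812; B=V−Δ·S=-25.4276
Node (0,0) S=57.0000: V=(p*·4.4708+(1−p*)·0.0000)/1.07=3.7140; Δ=(4.4708−0.0000)/(62.1300−51.8700)=0.4357; B=V−Δ·S=-21.1236
The time-0 hedge costs 3.7140, which is the no-arbitrage price.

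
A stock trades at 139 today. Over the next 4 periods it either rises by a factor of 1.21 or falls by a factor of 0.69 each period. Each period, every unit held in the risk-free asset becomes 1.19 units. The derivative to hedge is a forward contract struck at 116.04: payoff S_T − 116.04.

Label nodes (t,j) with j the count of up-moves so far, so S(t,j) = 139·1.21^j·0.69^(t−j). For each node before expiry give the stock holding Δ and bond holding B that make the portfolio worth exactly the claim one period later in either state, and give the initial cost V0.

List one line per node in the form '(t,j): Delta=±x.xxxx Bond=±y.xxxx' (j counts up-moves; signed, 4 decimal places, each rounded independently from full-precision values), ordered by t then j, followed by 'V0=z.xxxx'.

Risk-neutral probability p* = (R−d)/(u−d) = (1.19−0.69)/(1.21−0.69) = 0.9615.
Terminal values V(4,·): V(4,0)=-84.5327, V(4,1)=-60.7881, V(4,2)=-19.1489, V(4,3)=53.8704, V(4,4)=181.9188
Node (3,0) S=45.6628: V=(p*·-60.7881+(1−p*)·-84.5327)/1.19=-51.8499; Δ=(-60.7881−-84.5327)/(55.2519−31.5073)=1.0000; B=V−Δ·S=-97.5126
Node (3,1) S=80.0753: V=(p*·-19.1489+(1−p*)·-60.7881)/1.19=-17.4373; Δ=(-19.1489−-60.7881)/(96.8911−55.2519)=1.0000; B=V−Δ·S=-97.5126
Node (3,2) S=140.4218: V=(p*·53.8704+(1−p*)·-19.1489)/1.19=42.9092; Δ=(53.8704−-19.1489)/(169.9104−96.8911)=1.0000; B=V−Δ·S=-97.5126
Node (3,3) S=246.2470: V=(p*·181.9188+(1−p*)·53.8704)/1.19=148.7344; Δ=(181.9188−53.8704)/(297.9588−169.9104)=1.0000; B=V−Δ·S=-97.5126
Node (2,0) S=66.1779: V=(p*·-17.4373+(1−p*)·-51.8499)/1.19=-15.7655; Δ=(-17.4373−-51.8499)/(80.0753−45.6628)=1.0000; B=V−Δ·S=-81.9434
Node (2,1) S=116.0511: V=(p*·42.9092+(1−p*)·-17.4373)/1.19=34.1077; Δ=(42.9092−-17.4373)/(140.4218−80.0753)=1.0000; B=V−Δ·S=-81.9434
Node (2,2) S=203.5099: V=(p*·148.7344+(1−p*)·42.9092)/1.19=121.5665; Δ=(148.7344−42.9092)/(246.2470−140.4218)=1.0000; B=V−Δ·S=-81.9434
Node (1,0) S=95.9100: V=(p*·34.1077+(1−p*)·-15.7655)/1.19=27.0500; Δ=(34.1077−-15.7655)/(116.0511−66.1779)=1.0000; B=V−Δ·S=-68.8600
Node (1,1) S=168.1900: V=(p*·121.5665+(1−p*)·34.1077)/1.19=99.3300; Δ=(121.5665−34.1077)/(203.5099−116.0511)=1.0000; B=V−Δ·S=-68.8600
Node (0,0) S=139.0000: V=(p*·99.3300+(1−p*)·27.0500)/1.19=81.1345; Δ=(99.3300−27.0500)/(168.1900−95.9100)=1.0000; B=V−Δ·S=-57.8655
Each (Δ,B) replicates both successor values, so the strategy is self-financing and V0 is arbitrage-free.

(0,0): Delta=1.0000 Bond=-57.8655
(1,0): Delta=1.0000 Bond=-68.8600
(1,1): Delta=1.0000 Bond=-68.8600
(2,0): Delta=1.0000 Bond=-81.9434
(2,1): Delta=1.0000 Bond=-81.9434
(2,2): Delta=1.0000 Bond=-81.9434
(3,0): Delta=1.0000 Bond=-97.5126
(3,1): Delta=1.0000 Bond=-97.5126
(3,2): Delta=1.0000 Bond=-97.5126
(3,3): Delta=1.0000 Bond=-97.5126
V0=81.1345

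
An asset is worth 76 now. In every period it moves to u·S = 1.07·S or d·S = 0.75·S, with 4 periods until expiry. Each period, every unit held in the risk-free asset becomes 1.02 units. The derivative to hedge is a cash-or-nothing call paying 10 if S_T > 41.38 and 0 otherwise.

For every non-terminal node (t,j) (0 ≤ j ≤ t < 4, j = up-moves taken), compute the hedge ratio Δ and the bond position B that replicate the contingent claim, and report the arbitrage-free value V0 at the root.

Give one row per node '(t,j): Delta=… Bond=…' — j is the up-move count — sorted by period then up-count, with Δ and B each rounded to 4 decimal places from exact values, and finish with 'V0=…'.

(0,0): Delta=0.0239 Bond=7.2942
(1,0): Delta=0.1389 Bond=0.8852
(1,1): Delta=0.0090 Bond=8.6540
(2,0): Delta=0.6047 Bond=-19.0075
(2,1): Delta=0.0785 Bond=4.5900
(2,2): Delta=0.0000 Bond=9.6117
(3,0): Delta=0.0000 Bond=0.0000
(3,1): Delta=0.6832 Bond=-22.9779
(3,2): Delta=0.0000 Bond=9.8039
(3,3): Delta=0.0000 Bond=9.8039
V0=9.1140

The replicating-portfolio and risk-neutral prices coincide; use p* = (1.02−0.75)/(1.07−0.75) = 0.8437 for the latter.
Payoff layer (t=4): V(4,0)=0.0000, V(4,1)=0.0000, V(4,2)=10.0000, V(4,3)=10.0000, V(4,4)=10.0000
Node (3,0) S=32.0625: V=(p*·0.0000+(1−p*)·0.0000)/1.02=0.0000; Δ=(0.0000−0.0000)/(34.3069−24.0469)=0.0000; B=V−Δ·S=0.0000
Node (3,1) S=45.7425: V=(p*·10.0000+(1−p*)·0.0000)/1.02=8.2721; Δ=(10.0000−0.0000)/(48.9445−34.3069)=0.6832; B=V−Δ·S=-22.9779
Node (3,2) S=65.2593: V=(p*·10.0000+(1−p*)·10.0000)/1.02=9.8039; Δ=(10.0000−10.0000)/(69.8275−48.9445)=0.0000; B=V−Δ·S=9.8039
Node (3,3) S=93.1033: V=(p*·10.0000+(1−p*)·10.0000)/1.02=9.8039; Δ=(10.0000−10.0000)/(99.6205−69.8275)=0.0000; B=V−Δ·S=9.8039
Node (2,0) S=42.7500: V=(p*·8.2721+(1−p*)·0.0000)/1.02=6.8427; Δ=(8.2721−0.0000)/(45.7425−32.0625)=0.6047; B=V−Δ·S=-19.0075
Node (2,1) S=60.9900: V=(p*·9.8039+(1−p*)·8.2721)/1.02=9.3770; Δ=(9.8039−8.2721)/(65.2593−45.7425)=0.0785; B=V−Δ·S=4.5900
Node (2,2) S=87.0124: V=(p*·9.8039+(1−p*)·9.8039)/1.02=9.6117; Δ=(9.8039−9.8039)/(93.1033−65.2593)=0.0000; B=V−Δ·S=9.6117
Node (1,0) S=57.0000: V=(p*·9.3770+(1−p*)·6.8427)/1.02=8.8049; Δ=(9.3770−6.8427)/(60.9900−42.7500)=0.1389; B=V−Δ·S=0.8852
Node (1,1) S=81.3200: V=(p*·9.6117+(1−p*)·9.3770)/1.02=9.3873; Δ=(9.6117−9.3770)/(87.0124−60.9900)=0.0090; B=V−Δ·S=8.6540
Node (0,0) S=76.0000: V=(p*·9.3873+(1−p*)·8.8049)/1.02=9.1140; Δ=(9.3873−8.8049)/(81.3200−57.0000)=0.0239; B=V−Δ·S=7.2942
Root portfolio cost Δ·76+B reproduces V0=9.1140.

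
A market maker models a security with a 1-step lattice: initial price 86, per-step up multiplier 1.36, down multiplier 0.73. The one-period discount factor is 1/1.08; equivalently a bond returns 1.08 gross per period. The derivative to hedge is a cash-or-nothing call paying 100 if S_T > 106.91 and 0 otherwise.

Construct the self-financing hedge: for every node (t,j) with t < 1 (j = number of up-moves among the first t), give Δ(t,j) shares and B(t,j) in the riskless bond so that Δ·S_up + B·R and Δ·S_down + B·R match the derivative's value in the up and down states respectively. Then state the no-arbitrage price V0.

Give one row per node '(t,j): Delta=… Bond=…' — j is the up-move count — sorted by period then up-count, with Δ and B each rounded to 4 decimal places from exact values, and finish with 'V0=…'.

Under the risk-neutral measure, an up-move has probability p* = (R−d)/(u−d) = 0.5556 and values discount at R = 1.08.
Terminal payoffs: V(1,0)=0.0000, V(1,1)=100.0000
  t=0,j=0: stock 86.0000 → up 116.9600 (V=100.0000), down 62.7800 (V=0.0000). Price 51.4403; hedge Δ=1.8457, bond B=-107.2898.
The time-0 hedge costs 51.4403, which is the no-arbitrage price.

(0,0): Delta=1.8457 Bond=-107.2898
V0=51.4403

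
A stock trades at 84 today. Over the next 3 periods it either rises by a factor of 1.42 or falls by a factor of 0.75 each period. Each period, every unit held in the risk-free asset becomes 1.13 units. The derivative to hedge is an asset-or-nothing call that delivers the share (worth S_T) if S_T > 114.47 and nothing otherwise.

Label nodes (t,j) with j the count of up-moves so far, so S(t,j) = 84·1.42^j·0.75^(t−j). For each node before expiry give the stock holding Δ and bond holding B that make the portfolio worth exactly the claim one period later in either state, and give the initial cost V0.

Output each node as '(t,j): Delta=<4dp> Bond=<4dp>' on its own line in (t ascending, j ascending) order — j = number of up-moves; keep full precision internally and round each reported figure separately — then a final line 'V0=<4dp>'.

(0,0): Delta=1.3759 Bond=-48.3872
(1,0): Delta=1.5105 Bond=-63.1620
(1,1): Delta=1.3216 Bond=-48.2025
(2,0): Delta=0.0000 Bond=0.0000
(2,1): Delta=2.1194 Bond=-125.8419
(2,2): Delta=1.0000 Bond=0.0000
V0=67.1856

Since d<R<u, set p* = (R−d)/(u−d) = 0.5672; price each node as the discounted p*-expectation of its children.
Terminal payoffs: V(3,0)=0.0000, V(3,1)=0.0000, V(3,2)=127.0332, V(3,3)=240.5162
(2,0): S=47.2500. Δ = (V_up−V_dn)/(S_up−S_dn) = (0.0000−0.0000)/(67.0950−35.4375) = 0.0000. V = [p*·0.0000 + (1−p*)·0.0000]/1.13 = 0.0000. B = V − Δ·S = 0.0000.
(2,1): S=89.4600. Δ = (V_up−V_dn)/(S_up−S_dn) = (127.0332−0.0000)/(127.0332−67.0950) = 2.1194. V = [p*·127.0332 + (1−p*)·0.0000]/1.13 = 63.7599. B = V − Δ·S = -125.8419.
(2,2): S=169.3776. Δ = (V_up−V_dn)/(S_up−S_dn) = (240.5162−127.0332)/(240.5162−127.0332) = 1.0000. V = [p*·240.5162 + (1−p*)·127.0332]/1.13 = 169.3776. B = V − Δ·S = 0.0000.
(1,0): S=63.0000. Δ = (V_up−V_dn)/(S_up−S_dn) = (63.7599−0.0000)/(89.4600−47.2500) = 1.5105. V = [p*·63.7599 + (1−p*)·0.0000]/1.13 = 32.0021. B = V − Δ·S = -63.1620.
(1,1): S=119.2800. Δ = (V_up−V_dn)/(S_up−S_dn) = (169.3776−63.7599)/(169.3776−89.4600) = 1.3216. V = [p*·169.3776 + (1−p*)·63.7599]/1.13 = 109.4358. B = V − Δ·S = -48.2025.
(0,0): S=84.0000. Δ = (V_up−V_dn)/(S_up−S_dn) = (109.4358−32.0021)/(119.2800−63.0000) = 1.3759. V = [p*·109.4358 + (1−p*)·32.0021]/1.13 = 67.1856. B = V − Δ·S = -48.3872.
Root portfolio cost Δ·84+B reproduces V0=67.1856.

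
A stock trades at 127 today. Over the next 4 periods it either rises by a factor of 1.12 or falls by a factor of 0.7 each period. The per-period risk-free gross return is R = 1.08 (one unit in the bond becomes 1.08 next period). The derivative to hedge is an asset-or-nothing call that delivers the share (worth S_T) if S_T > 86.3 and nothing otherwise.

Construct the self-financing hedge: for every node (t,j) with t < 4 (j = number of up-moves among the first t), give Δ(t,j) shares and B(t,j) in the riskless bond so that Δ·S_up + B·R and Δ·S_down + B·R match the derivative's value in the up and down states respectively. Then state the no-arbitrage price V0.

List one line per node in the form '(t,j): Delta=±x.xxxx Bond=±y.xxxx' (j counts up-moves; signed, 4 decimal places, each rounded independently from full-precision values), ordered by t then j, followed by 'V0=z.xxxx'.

(0,0): Delta=1.2608 Bond=-35.7858
(1,0): Delta=2.3476 Bond=-135.2701
(1,1): Delta=1.1892 Bond=-28.4779
(2,0): Delta=0.0000 Bond=0.0000
(2,1): Delta=2.5021 Bond=-161.4698
(2,2): Delta=1.1029 Bond=-16.9968
(3,0): Delta=0.0000 Bond=0.0000
(3,1): Delta=0.0000 Bond=0.0000
(3,2): Delta=2.6667 Bond=-192.7440
(3,3): Delta=1.0000 Bond=0.0000
V0=124.3299

The replicating-portfolio and risk-neutral prices coincide; use p* = (1.08−0.7)/(1.12−0.7) = 0.9048 for the latter.
Terminal values V(4,·): V(4,0)=0.0000, V(4,1)=0.0000, V(4,2)=0.0000, V(4,3)=124.8981, V(4,4)=199.8370
(3,0): S=43.5610. Δ = (V_up−V_dn)/(S_up−S_dn) = (0.0000−0.0000)/(48.7883−30.4927) = 0.0000. V = [p*·0.0000 + (1−p*)·0.0000]/1.08 = 0.0000. B = V − Δ·S = 0.0000.
(3,1): S=69.6976. Δ = (V_up−V_dn)/(S_up−S_dn) = (0.0000−0.0000)/(78.0613−48.7883) = 0.0000. V = [p*·0.0000 + (1−p*)·0.0000]/1.08 = 0.0000. B = V − Δ·S = 0.0000.
(3,2): S=111.5162. Δ = (V_up−V_dn)/(S_up−S_dn) = (124.8981−0.0000)/(124.8981−78.0613) = 2.6667. V = [p*·124.8981 + (1−p*)·0.0000]/1.08 = 104.6324. B = V − Δ·S = -192.7440.
(3,3): S=178.4259. Δ = (V_up−V_dn)/(S_up−S_dn) = (199.8370−124.8981)/(199.8370−124.8981) = 1.0000. V = [p*·199.8370 + (1−p*)·124.8981]/1.08 = 178.4259. B = V − Δ·S = 0.0000.
(2,0): S=62.2300. Δ = (V_up−V_dn)/(S_up−S_dn) = (0.0000−0.0000)/(69.6976−43.5610) = 0.0000. V = [p*·0.0000 + (1−p*)·0.0000]/1.08 = 0.0000. B = V − Δ·S = 0.0000.
(2,1): S=99.5680. Δ = (V_up−V_dn)/(S_up−S_dn) = (104.6324−0.0000)/(111.5162−69.6976) = 2.5021. V = [p*·104.6324 + (1−p*)·0.0000]/1.08 = 87.6550. B = V − Δ·S = -161.4698.
(2,2): S=159.3088. Δ = (V_up−V_dn)/(S_up−S_dn) = (178.4259−104.6324)/(178.4259−111.5162) = 1.1029. V = [p*·178.4259 + (1−p*)·104.6324]/1.08 = 158.7018. B = V − Δ·S = -16.9968.
(1,0): S=88.9000. Δ = (V_up−V_dn)/(S_up−S_dn) = (87.6550−0.0000)/(99.5680−62.2300) = 2.3476. V = [p*·87.6550 + (1−p*)·0.0000]/1.08 = 73.4324. B = V − Δ·S = -135.2701.
(1,1): S=142.2400. Δ = (V_up−V_dn)/(S_up−S_dn) = (158.7018−87.6550)/(159.3088−99.5680) = 1.1892. V = [p*·158.7018 + (1−p*)·87.6550]/1.08 = 140.6809. B = V − Δ·S = -28.4779.
(0,0): S=127.0000. Δ = (V_up−V_dn)/(S_up−S_dn) = (140.6809−73.4324)/(142.2400−88.9000) = 1.2608. V = [p*·140.6809 + (1−p*)·73.4324]/1.08 = 124.3299. B = V − Δ·S = -35.7858.
Root portfolio cost Δ·127+B reproduces V0=124.3299.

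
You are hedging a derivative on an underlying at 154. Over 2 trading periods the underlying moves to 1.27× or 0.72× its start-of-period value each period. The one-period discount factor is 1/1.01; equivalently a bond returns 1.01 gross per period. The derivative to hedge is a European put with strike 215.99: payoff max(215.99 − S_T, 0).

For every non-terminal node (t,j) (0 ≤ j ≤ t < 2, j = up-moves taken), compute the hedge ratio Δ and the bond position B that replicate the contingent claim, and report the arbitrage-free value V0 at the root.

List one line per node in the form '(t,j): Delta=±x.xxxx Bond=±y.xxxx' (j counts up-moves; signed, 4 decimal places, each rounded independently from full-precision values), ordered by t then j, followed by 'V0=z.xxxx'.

(0,0): Delta=-0.8003 Bond=189.8131
(1,0): Delta=-1.0000 Bond=213.8515
(1,1): Delta=-0.6988 Bond=171.8613
V0=66.5635

The replicating-portfolio and risk-neutral prices coincide; use p* = (1.01−0.72)/(1.27−0.72) = 0.5273 for the latter.
Terminal values V(2,·): V(2,0)=136.1564, V(2,1)=75.1724, V(2,2)=0.0000
(1,0): S=110.8800. Δ = (V_up−V_dn)/(S_up−S_dn) = (75.1724−136.1564)/(140.8176−79.8336) = -1.0000. V = [p*·75.1724 + (1−p*)·136.1564]/1.01 = 102.9715. B = V − Δ·S = 213.8515.
(1,1): S=195.5800. Δ = (V_up−V_dn)/(S_up−S_dn) = (0.0000−75.1724)/(248.3866−140.8176) = -0.6988. V = [p*·0.0000 + (1−p*)·75.1724]/1.01 = 35.1842. B = V − Δ·S = 171.8613.
(0,0): S=154.0000. Δ = (V_up−V_dn)/(S_up−S_dn) = (35.1842−102.9715)/(195.5800−110.8800) = -0.8003. V = [p*·35.1842 + (1−p*)·102.9715]/1.01 = 66.5635. B = V − Δ·S = 189.8131.
Check: Δ(0,0)·S0 + B(0,0) = 66.5635 = V0.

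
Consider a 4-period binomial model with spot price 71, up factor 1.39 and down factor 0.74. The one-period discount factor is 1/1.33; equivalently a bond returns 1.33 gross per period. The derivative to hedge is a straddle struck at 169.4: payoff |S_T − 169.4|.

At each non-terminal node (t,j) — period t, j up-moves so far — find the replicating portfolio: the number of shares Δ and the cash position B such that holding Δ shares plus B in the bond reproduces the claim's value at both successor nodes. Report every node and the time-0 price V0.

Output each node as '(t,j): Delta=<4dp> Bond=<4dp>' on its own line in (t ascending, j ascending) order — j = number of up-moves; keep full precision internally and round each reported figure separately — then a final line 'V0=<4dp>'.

No-arbitrage ⇒ martingale measure with p* = (R−d)/(u−d) = 0.9077.
Terminal payoffs: V(4,0)=148.1095, V(4,1)=129.4084, V(4,2)=94.2807, V(4,3)=28.2976, V(4,4)=95.6437
(3,0): S=28.7709. Δ = (V_up−V_dn)/(S_up−S_dn) = (129.4084−148.1095)/(39.9916−21.2905) = -1.0000. V = [p*·129.4084 + (1−p*)·148.1095]/1.33 = 98.5975. B = V − Δ·S = 127.3684.
(3,1): S=54.0426. Δ = (V_up−V_dn)/(S_up−S_dn) = (94.2807−129.4084)/(75.1193−39.9916) = -1.0000. V = [p*·94.2807 + (1−p*)·129.4084]/1.33 = 73.3258. B = V − Δ·S = 127.3684.
(3,2): S=101.5125. Δ = (V_up−V_dn)/(S_up−S_dn) = (28.2976−94.2807)/(141.1024−75.1193) = -1.0000. V = [p*·28.2976 + (1−p*)·94.2807]/1.33 = 25.8559. B = V − Δ·S = 127.3684.
(3,3): S=190.6789. Δ = (V_up−V_dn)/(S_up−S_dn) = (95.6437−28.2976)/(265.0437−141.1024) = 0.5434. V = [p*·95.6437 + (1−p*)·28.2976]/1.33 = 67.2385. B = V − Δ·S = -36.3710.
(2,0): S=38.8796. Δ = (V_up−V_dn)/(S_up−S_dn) = (73.3258−98.5975)/(54.0426−28.7709) = -1.0000. V = [p*·73.3258 + (1−p*)·98.5975]/1.33 = 56.8861. B = V − Δ·S = 95.7657.
(2,1): S=73.0306. Δ = (V_up−V_dn)/(S_up−S_dn) = (25.8559−73.3258)/(101.5125−54.0426) = -1.0000. V = [p*·25.8559 + (1−p*)·73.3258]/1.33 = 22.7351. B = V − Δ·S = 95.7657.
(2,2): S=137.1791. Δ = (V_up−V_dn)/(S_up−S_dn) = (67.2385−25.8559)/(190.6789−101.5125) = 0.4641. V = [p*·67.2385 + (1−p*)·25.8559]/1.33 = 47.6831. B = V − Δ·S = -15.9824.
(1,0): S=52.5400. Δ = (V_up−V_dn)/(S_up−S_dn) = (22.7351−56.8861)/(73.0306−38.8796) = -1.0000. V = [p*·22.7351 + (1−p*)·56.8861]/1.33 = 19.4643. B = V − Δ·S = 72.0043.
(1,1): S=98.6900. Δ = (V_up−V_dn)/(S_up−S_dn) = (47.6831−22.7351)/(137.1791−73.0306) = 0.3889. V = [p*·47.6831 + (1−p*)·22.7351]/1.33 = 34.1205. B = V − Δ·S = -4.2610.
(0,0): S=71.0000. Δ = (V_up−V_dn)/(S_up−S_dn) = (34.1205−19.4643)/(98.6900−52.5400) = 0.3176. V = [p*·34.1205 + (1−p*)·19.4643]/1.33 = 24.6373. B = V − Δ·S = 2.0893.
Self-financing check: at every node Δ·S+B equals the discounted successor values.

(0,0): Delta=0.3176 Bond=2.0893
(1,0): Delta=-1.0000 Bond=72.0043
(1,1): Delta=0.3889 Bond=-4.2610
(2,0): Delta=-1.0000 Bond=95.7657
(2,1): Delta=-1.0000 Bond=95.7657
(2,2): Delta=0.4641 Bond=-15.9824
(3,0): Delta=-1.0000 Bond=127.3684
(3,1): Delta=-1.0000 Bond=127.3684
(3,2): Delta=-1.0000 Bond=127.3684
(3,3): Delta=0.5434 Bond=-36.3710
V0=24.6373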